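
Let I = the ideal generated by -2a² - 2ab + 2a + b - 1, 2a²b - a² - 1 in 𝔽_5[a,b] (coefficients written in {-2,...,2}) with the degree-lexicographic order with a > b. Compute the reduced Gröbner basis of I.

f_1 = -2a² - 2ab + 2a + b - 1, LT = a².
f_2 = 2a²b - a² - 1, LT = a²b.

S(f_1,f_2): lcm = a²b. S = ab² - 2a² - ab + 2b² - 2b - 2.
  reduce S modulo (f_1, f_2):
  remainder ab² + ab + 2b² - 2a + 2b - 1 ≠ 0; add g_3 = ab² + ab + 2b² - 2a + 2b - 1 to the basis.

S(f_1,g_3): lcm = a²b². S = ab³ - a²b + 2ab² + 2b³ + 2a² - 2ab - 2b² + a.
  reduce S modulo (f_1, f_2, g_3):
  remainder -b² + 2a + b + 1 ≠ 0; add g_4 = -b² + 2a + b + 1 to the basis.

The other S-polynomials (S(f_2,g_3), S(f_1,g_4), S(f_2,g_4), S(g_3,g_4)) all reduce to 0 modulo the current basis, so we have a Gröbner basis.
Inter-reduce: drop elements whose leading term is divisible by another's, tail-reduce, and make monic.

G = {a² + ab - a + 2b - 2, b² - 2a - b - 1}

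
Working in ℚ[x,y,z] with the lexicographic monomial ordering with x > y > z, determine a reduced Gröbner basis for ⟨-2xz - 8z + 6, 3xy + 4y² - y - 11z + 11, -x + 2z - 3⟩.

f_1 = -2xz - 8z + 6, LT = xz.
f_2 = 3xy + 4y² - y - 11z + 11, LT = xy.
f_3 = -x + 2z - 3, LT = x.

S(f_1,f_2): lcm = xyz. S = -4/3y²z + 13/3yz - 3y + 11/3z² - 11/3z.
  leading term y²z: no divisor's leading term divides it; move -4/3y²z to the remainder.
  leading term yz: no divisor's leading term divides it; move 13/3yz to the remainder.
  leading term y: no divisor's leading term divides it; move -3y to the remainder.
  leading term z²: no divisor's leading term divides it; move 11/3z² to the remainder.
  leading term z: no divisor's leading term divides it; move -11/3z to the remainder.
  remainder -4/3y²z + 13/3yz - 3y + 11/3z² - 11/3z ≠ 0; add g_4 = -4/3y²z + 13/3yz - 3y + 11/3z² - 11/3z to the basis.

S(f_1,f_3): lcm = xz. S = 2z² + z - 3.
  leading term z²: no divisor's leading term divides it; move 2z² to the remainder.
  leading term z: no divisor's leading term divides it; move z to the remainder.
  leading term 1: no divisor's leading term divides it; move -3 to the remainder.
  remainder 2z² + z - 3 ≠ 0; add g_5 = 2z² + z - 3 to the basis.

S(f_2,f_3): lcm = xy. S = 4/3y² + 2yz - 10/3y - 11/3z + 11/3.
  leading term y²: no divisor's leading term divides it; move 4/3y² to the remainder.
  leading term yz: no divisor's leading term divides it; move 2yz to the remainder.
  leading term y: no divisor's leading term divides it; move -10/3y to the remainder.
  leading term z: no divisor's leading term divides it; move -11/3z to the remainder.
  leading term 1: no divisor's leading term divides it; move 11/3 to the remainder.
  remainder 4/3y² + 2yz - 10/3y - 11/3z + 11/3 ≠ 0; add g_6 = 4/3y² + 2yz - 10/3y - 11/3z + 11/3 to the basis.

The other S-polynomials (S(f_1,g_4), S(f_2,g_4), S(f_3,g_4), S(f_1,g_5), S(f_2,g_5), S(f_3,g_5), S(g_4,g_5), S(f_1,g_6), S(f_2,g_6), S(f_3,g_6), S(g_4,g_6), S(g_5,g_6)) all reduce to 0 modulo the current basis, so we have a Gröbner basis.
Inter-reduce: drop elements whose leading term is divisible by another's, tail-reduce, and make monic.

G = {x - 2z + 3, y² + 3/2yz - 5/2y - 11/4z + 11/4, z² + ½z - 3/2}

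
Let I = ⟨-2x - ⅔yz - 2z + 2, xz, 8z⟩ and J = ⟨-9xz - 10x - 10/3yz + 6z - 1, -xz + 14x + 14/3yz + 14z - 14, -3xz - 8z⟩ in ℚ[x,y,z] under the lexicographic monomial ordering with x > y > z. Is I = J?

No, the ideals differ.

Two ideals are equal iff their reduced Gröbner bases coincide (the reduced basis is unique for a fixed ordering).
Buchberger on the first generating set:
f_1 = -2x - ⅔yz - 2z + 2, LT = x.
f_2 = xz, LT = xz.
f_3 = 8z, LT = z.

The S-polynomials (S(f_1,f_2), S(f_1,f_3), S(f_2,f_3)) all reduce to 0 modulo the current basis, so we have a Gröbner basis.
Inter-reduce: drop elements whose leading term is divisible by another's, tail-reduce, and make monic.
Reduced Gröbner basis: {x - 1, z}.

Buchberger on the second generating set:
h_1 = -9xz - 10x - 10/3yz + 6z - 1, LT = xz.
h_2 = -xz + 14x + 14/3yz + 14z - 14, LT = xz.
h_3 = -3xz - 8z, LT = xz.

S(h_1,h_2): lcm = xz. S = 136/9x + 136/27yz + 40/3z - 125/9.
  leading term x: no divisor's leading term divides it; move 136/9x to the remainder.
  leading term yz: no divisor's leading term divides it; move 136/27yz to the remainder.
  leading term z: no divisor's leading term divides it; move 40/3z to the remainder.
  leading term 1: no divisor's leading term divides it; move -125/9 to the remainder.
  remainder 136/9x + 136/27yz + 40/3z - 125/9 ≠ 0; add k_4 = 136/9x + 136/27yz + 40/3z - 125/9 to the basis.

S(h_1,h_3): lcm = xz. S = 10/9x + 10/27yz - 10/3z + 1/9.
  leading term x: subtract (5/68)·k_4 from 10/9x + 10/27yz - 10/3z + 1/9 → -220/51z + 77/68
  leading term z: no divisor's leading term divides it; move -220/51z to the remainder.
  leading term 1: no divisor's leading term divides it; move 77/68 to the remainder.
  remainder -220/51z + 77/68 ≠ 0; add k_5 = -220/51z + 77/68 to the basis.

S(h_1,k_4): lcm = xz. S = 10/9x - ⅓yz² + 10/27yz - 15/17z² + 103/408z + 1/9.
  leading term x: subtract (5/68)·k_4 from 10/9x - ⅓yz² + 10/27yz - 15/17z² + 103/408z + 1/9 → -⅓yz² - 15/17z² - 99/136z + 77/68
  leading term yz²: subtract (17/220yz)·k_5 from -⅓yz² - 15/17z² - 99/136z + 77/68 → -7/80yz - 15/17z² - 99/136z + 77/68
  leading term yz: subtract (357/17600y)·k_5 from -7/80yz - 15/17z² - 99/136z + 77/68 → -147/6400y - 15/17z² - 99/136z + 77/68
  leading term y: no divisor's leading term divides it; move -147/6400y to the remainder.
  leading term z²: subtract (9/44z)·k_5 from -15/17z² - 99/136z + 77/68 → -261/272z + 77/68
  leading term z: subtract (783/3520)·k_5 from -261/272z + 77/68 → 1127/1280
  leading term 1: no divisor's leading term divides it; move 1127/1280 to the remainder.
  remainder -147/6400y + 1127/1280 ≠ 0; add k_6 = -147/6400y + 1127/1280 to the basis.

The other S-polynomials (S(h_2,h_3), S(h_2,k_4), S(h_3,k_4), S(h_1,k_5), S(h_2,k_5), S(h_3,k_5), S(k_4,k_5), S(h_1,k_6), S(h_2,k_6), S(h_3,k_6), S(k_4,k_6), S(k_5,k_6)) all reduce to 0 modulo the current basis, so we have a Gröbner basis.
Inter-reduce: drop elements whose leading term is divisible by another's, tail-reduce, and make monic.
Reduced Gröbner basis: {x + 8/3, y - 115/3, z - 21/80}.

These differ, so the ideals are not equal.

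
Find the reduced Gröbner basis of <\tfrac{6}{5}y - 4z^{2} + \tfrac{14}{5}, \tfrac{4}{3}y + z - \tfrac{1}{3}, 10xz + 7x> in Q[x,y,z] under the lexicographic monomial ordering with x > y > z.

f_1 = \tfrac{6}{5}y - 4z^{2} + \tfrac{14}{5}, LT = y.
f_2 = \tfrac{4}{3}y + z - \tfrac{1}{3}, LT = y.
f_3 = 10xz + 7x, LT = xz.

S(f_1,f_2): lcm = y. S = -\tfrac{10}{3}z^{2} - \tfrac{3}{4}z + \tfrac{31}{12}.
  leading term z^{2}: no divisor's leading term divides it; move -\tfrac{10}{3}z^{2} to the remainder.
  leading term z: no divisor's leading term divides it; move -\tfrac{3}{4}z to the remainder.
  leading term 1: no divisor's leading term divides it; move \tfrac{31}{12} to the remainder.
  remainder -\tfrac{10}{3}z^{2} - \tfrac{3}{4}z + \tfrac{31}{12} ≠ 0; add g_4 = -\tfrac{10}{3}z^{2} - \tfrac{3}{4}z + \tfrac{31}{12} to the basis.

S(f_3,g_4): lcm = xz^{2}. S = \tfrac{19}{40}xz + \tfrac{31}{40}x.
  leading term xz: subtract (\tfrac{19}{400})·f_3 from \tfrac{19}{40}xz + \tfrac{31}{40}x → \tfrac{177}{400}x
  leading term x: no divisor's leading term divides it; move \tfrac{177}{400}x to the remainder.
  remainder \tfrac{177}{400}x ≠ 0; add g_5 = \tfrac{177}{400}x to the basis.

The other S-polynomials (S(f_1,f_3), S(f_2,f_3), S(f_1,g_4), S(f_2,g_4), S(f_1,g_5), S(f_2,g_5), S(f_3,g_5), S(g_4,g_5)) all reduce to 0 modulo the current basis, so we have a Gröbner basis.
Inter-reduce: drop elements whose leading term is divisible by another's, tail-reduce, and make monic.

G = {x, y + \tfrac{3}{4}z - \tfrac{1}{4}, z^{2} + \tfrac{9}{40}z - \tfrac{31}{40}}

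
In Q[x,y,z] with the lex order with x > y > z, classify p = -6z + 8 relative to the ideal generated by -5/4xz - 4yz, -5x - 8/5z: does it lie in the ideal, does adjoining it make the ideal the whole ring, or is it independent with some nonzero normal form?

First compute the reduced Gröbner basis of I by Buchberger's algorithm.
f_1 = -5/4xz - 4yz, LT = xz.
f_2 = -5x - 8/5z, LT = x.

S(f_1,f_2): lcm = xz. S = 16/5yz - 8/25z^2.
  leading term yz: no divisor's leading term divides it; move 16/5yz to the remainder.
  leading term z^2: no divisor's leading term divides it; move -8/25z^2 to the remainder.
  remainder 16/5yz - 8/25z^2 ≠ 0; add h_3 = 16/5yz - 8/25z^2 to the basis.

The other S-polynomials (S(f_1,h_3), S(f_2,h_3)) all reduce to 0 modulo the current basis, so we have a Gröbner basis.
Inter-reduce: drop elements whose leading term is divisible by another's, tail-reduce, and make monic.
Reduced Gröbner basis: {x + 8/25z, yz - 1/10z^2}.
Label its elements g_1 = x + 8/25z, g_2 = yz - 1/10z^2.

Reduce p = -6z + 8 modulo G:
  leading term z: no divisor's leading term divides it; move -6z to the remainder.
  leading term 1: no divisor's leading term divides it; move 8 to the remainder.
  normal form = -6z + 8.
The normal form is nonzero, so p ∉ I. Since p minus its normal form lies in I, I + (p) = I + (r) where r = -6z + 8; decide whether this ideal is the whole ring.
Run Buchberger on G together with r (pairs among the g_i already reduce to 0 since G is a Gröbner basis):
g_1 = x + 8/25z, LT = x.
g_2 = yz - 1/10z^2, LT = yz.
r = -6z + 8, LT = z.

S(g_2,r): lcm = yz. S = 4/3y - 1/10z^2.
  leading term y: no divisor's leading term divides it; move 4/3y to the remainder.
  leading term z^2: subtract (1/60z)·r from -1/10z^2 → -2/15z
  leading term z: subtract (1/45)·r from -2/15z → -8/45
  leading term 1: no divisor's leading term divides it; move -8/45 to the remainder.
  remainder 4/3y - 8/45 ≠ 0; add m_4 = 4/3y - 8/45 to the basis.

The other S-polynomials (S(g_1,g_2), S(g_1,r), S(g_1,m_4), S(g_2,m_4), S(r,m_4)) all reduce to 0 modulo the current basis, so we have a Gröbner basis.
Inter-reduce: drop elements whose leading term is divisible by another's, tail-reduce, and make monic.
Reduced Gröbner basis: {x + 32/75, y - 2/15, z - 4/3}.
The reduced Gröbner basis of I + (p) is {x + 32/75, y - 2/15, z - 4/3} ≠ {1}, a proper ideal, so the enlarged system stays consistent: p is independent of I, with normal form -6z + 8.

-6z + 8 is independent of I; its normal form modulo I is -6z + 8.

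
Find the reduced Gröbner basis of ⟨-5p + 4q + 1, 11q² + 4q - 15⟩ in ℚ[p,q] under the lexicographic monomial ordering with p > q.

G = {p - ⅘q - ⅕, q² + 4/11q - 15/11}

f_1 = -5p + 4q + 1, LT = p.
f_2 = 11q² + 4q - 15, LT = q².

S(f_1,f_2): leading monomials are coprime, so the S-polynomial reduces to 0 (Buchberger's first criterion).
Every S-polynomial of the final basis reduces to 0, so we have a Gröbner basis.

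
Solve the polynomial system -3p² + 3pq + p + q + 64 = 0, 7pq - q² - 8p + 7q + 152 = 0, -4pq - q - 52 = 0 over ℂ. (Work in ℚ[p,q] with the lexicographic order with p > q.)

{(3, -4)}

Compute a lex Gröbner basis by Buchberger's algorithm.
f_1 = -3p² + 3pq + p + q + 64, LT = p².
f_2 = 7pq - 8p - q² + 7q + 152, LT = pq.
f_3 = -4pq - q - 52, LT = pq.

S(f_1,f_2): lcm = p²q. S = 8/7p² - 6/7pq² - 4/3pq - 152/7p - ⅓q² - 64/3q.
  leading term p²: subtract (-8/21)·f_1 from 8/7p² - 6/7pq² - 4/3pq - 152/7p - ⅓q² - 64/3q → -6/7pq² - 4/21pq - 64/3p - ⅓q² - 440/21q + 512/21
  leading term pq²: subtract (-6/49q)·f_2 from -6/7pq² - 4/21pq - 64/3p - ⅓q² - 440/21q + 512/21 → -172/147pq - 64/3p - 6/49q³ + 11/21q² - 344/147q + 512/21
  leading term pq: subtract (-172/1029)·f_2 from -172/147pq - 64/3p - 6/49q³ + 11/21q² - 344/147q + 512/21 → -7776/343p - 6/49q³ + 367/1029q² - 172/147q + 51232/1029
  leading term p: no divisor's leading term divides it; move -7776/343p to the remainder.
  leading term q³: no divisor's leading term divides it; move -6/49q³ to the remainder.
  leading term q²: no divisor's leading term divides it; move 367/1029q² to the remainder.
  leading term q: no divisor's leading term divides it; move -172/147q to the remainder.
  leading term 1: no divisor's leading term divides it; move 51232/1029 to the remainder.
  remainder -7776/343p - 6/49q³ + 367/1029q² - 172/147q + 51232/1029 ≠ 0; add h_4 = -7776/343p - 6/49q³ + 367/1029q² - 172/147q + 51232/1029 to the basis.

S(f_1,f_3): lcm = p²q. S = -pq² - 7/12pq - 13p - ⅓q² - 64/3q.
  leading term pq²: subtract (-1/7q)·f_2 from -pq² - 7/12pq - 13p - ⅓q² - 64/3q → -145/84pq - 13p - 1/7q³ + ⅔q² + 8/21q
  leading term pq: subtract (-145/588)·f_2 from -145/84pq - 13p - 1/7q³ + ⅔q² + 8/21q → -2201/147p - 1/7q³ + 247/588q² + 59/28q + 5510/147
  leading term p: subtract (15407/23328)·h_4 from -2201/147p - 1/7q³ + 247/588q² + 59/28q + 5510/147 → -241/3888q³ + 12913/69984q² + 50387/17496q + 10061/2187
  leading term q³: no divisor's leading term divides it; move -241/3888q³ to the remainder.
  leading term q²: no divisor's leading term divides it; move 12913/69984q² to the remainder.
  leading term q: no divisor's leading term divides it; move 50387/17496q to the remainder.
  leading term 1: no divisor's leading term divides it; move 10061/2187 to the remainder.
  remainder -241/3888q³ + 12913/69984q² + 50387/17496q + 10061/2187 ≠ 0; add h_5 = -241/3888q³ + 12913/69984q² + 50387/17496q + 10061/2187 to the basis.

S(f_2,f_3): lcm = pq. S = -8/7p - 1/7q² + ¾q + 61/7.
  leading term p: subtract (49/972)·h_4 from -8/7p - 1/7q² + ¾q + 61/7 → 1/162q³ - 469/2916q² + 2359/2916q + 4523/729
  leading term q³: subtract (-24/241)·h_5 from 1/162q³ - 469/2916q² + 2359/2916q + 4523/729 → -103/723q² + 3169/2892q + 4817/723
  leading term q²: no divisor's leading term divides it; move -103/723q² to the remainder.
  leading term q: no divisor's leading term divides it; move 3169/2892q to the remainder.
  leading term 1: no divisor's leading term divides it; move 4817/723 to the remainder.
  remainder -103/723q² + 3169/2892q + 4817/723 ≠ 0; add h_6 = -103/723q² + 3169/2892q + 4817/723 to the basis.

S(f_1,h_4): lcm = p². S = -7/1296pq³ + 367/23328pq² - 6133/5832pq + 1358/729p - ⅓q - 64/3.
  leading term pq³: subtract (-1/1296q²)·f_2 from -7/1296pq³ + 367/23328pq² - 6133/5832pq + 1358/729p - ⅓q - 64/3 → 223/23328pq² - 6133/5832pq + 1358/729p - 1/1296q⁴ + 7/1296q³ + 19/162q² - ⅓q - 64/3
  leading term pq²: subtract (223/163296q)·f_2 from 223/23328pq² - 6133/5832pq + 1358/729p - 1/1296q⁴ + 7/1296q³ + 19/162q² - ⅓q - 64/3 → -42485/40824pq + 1358/729p - 1/1296q⁴ + 1105/163296q³ + 2513/23328q² - 11041/20412q - 64/3
  leading term pq: subtract (-42485/285768)·f_2 from -42485/40824pq + 1358/729p - 1/1296q⁴ + 1105/163296q³ + 2513/23328q² - 11041/20412q - 64/3 → 33/49p - 1/1296q⁴ + 1105/163296q³ - 15601/381024q² + 2267/4536q + 45167/35721
  leading term p: subtract (-77/2592)·h_4 from 33/49p - 1/1296q⁴ + 1105/163296q³ - 15601/381024q² + 2267/4536q + 45167/35721 → -1/1296q⁴ + 73/23328q³ - 59/1944q² + 113/243q + 2000/729
  leading term q⁴: subtract (3/241q)·h_5 from -1/1296q⁴ + 73/23328q³ - 59/1944q² + 113/243q + 2000/729 → 65/78084q³ - 23261/351378q² + 71638/175689q + 2000/729
  leading term q³: subtract (-780/58081)·h_5 from 65/78084q³ - 23261/351378q² + 71638/175689q + 2000/729 → -799417/12545496q² + 1400173/3136374q + 4399180/1568187
  leading term q²: subtract (799417/1787256)·h_6 from -799417/12545496q² + 1400173/3136374q + 4399180/1568187 → -312403/7149024q - 312403/1787256
  leading term q: no divisor's leading term divides it; move -312403/7149024q to the remainder.
  leading term 1: no divisor's leading term divides it; move -312403/1787256 to the remainder.
  remainder -312403/7149024q - 312403/1787256 ≠ 0; add h_7 = -312403/7149024q - 312403/1787256 to the basis.

The other S-polynomials (S(f_2,h_4), S(f_3,h_4), S(f_1,h_5), S(f_2,h_5), S(f_3,h_5), S(h_4,h_5), S(f_1,h_6), S(f_2,h_6), S(f_3,h_6), S(h_4,h_6), S(h_5,h_6), S(f_1,h_7), S(f_2,h_7), S(f_3,h_7), S(h_4,h_7), S(h_5,h_7), S(h_6,h_7)) all reduce to 0 modulo the current basis, so we have a Gröbner basis.
Inter-reduce: drop elements whose leading term is divisible by another's, tail-reduce, and make monic.
Reduced Gröbner basis: {p - 3, q + 4}.

From the last basis element, q + 4 = 0, so q takes values in {-4}. Each choice, substituted upward through the basis, yields the corresponding point(s) of the solution set.
  q = -4: the earlier basis element becomes p - 3 = 0, giving p = 3 — point (3, -4).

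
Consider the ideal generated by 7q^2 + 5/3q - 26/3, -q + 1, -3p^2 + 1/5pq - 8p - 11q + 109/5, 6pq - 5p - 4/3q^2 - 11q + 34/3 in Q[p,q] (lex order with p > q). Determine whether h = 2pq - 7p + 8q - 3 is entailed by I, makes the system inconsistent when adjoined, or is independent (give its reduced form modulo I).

2pq - 7p + 8q - 3 lies in I (it reduces to 0).

First compute the reduced Gröbner basis of I by Buchberger's algorithm.
f_1 = 7q^2 + 5/3q - 26/3, LT = q^2.
f_2 = -q + 1, LT = q.
f_3 = -3p^2 + 1/5pq - 8p - 11q + 109/5, LT = p^2.
f_4 = 6pq - 5p - 4/3q^2 - 11q + 34/3, LT = pq.

S(f_1,f_2): lcm = q^2. S = 26/21q - 26/21.
  leading term q: subtract (-26/21)·f_2 from 26/21q - 26/21 → 0
  remainder 0.

S(f_1,f_3): leading monomials are coprime, so the S-polynomial reduces to 0 (Buchberger's first criterion).
S(f_1,f_4): lcm = pq^2. S = 15/14pq - 26/21p + 2/9q^3 + 11/6q^2 - 17/9q.
  leading term pq: subtract (-15/14p)·f_2 from 15/14pq - 26/21p + 2/9q^3 + 11/6q^2 - 17/9q → -1/6p + 2/9q^3 + 11/6q^2 - 17/9q
  leading term p: no divisor's leading term divides it; move -1/6p to the remainder.
  leading term q^3: subtract (2/63q)·f_1 from 2/9q^3 + 11/6q^2 - 17/9q → 673/378q^2 - 305/189q
  leading term q^2: subtract (673/2646)·f_1 from 673/378q^2 - 305/189q → -16175/7938q + 8749/3969
  leading term q: subtract (16175/7938)·f_2 from -16175/7938q + 8749/3969 → 1/6
  leading term 1: no divisor's leading term divides it; move 1/6 to the remainder.
  remainder -1/6p + 1/6 ≠ 0; add k_5 = -1/6p + 1/6 to the basis.

S(f_2,f_3): leading monomials are coprime, so the S-polynomial reduces to 0 (Buchberger's first criterion).
S(f_2,f_4): lcm = pq. S = -1/6p + 2/9q^2 + 11/6q - 17/9.
  leading term p: subtract (1)·k_5 from -1/6p + 2/9q^2 + 11/6q - 17/9 → 2/9q^2 + 11/6q - 37/18
  leading term q^2: subtract (2/63)·f_1 from 2/9q^2 + 11/6q - 37/18 → 673/378q - 673/378
  leading term q: subtract (-673/378)·f_2 from 673/378q - 673/378 → 0
  remainder 0.

S(f_3,f_4): lcm = p^2q. S = 5/6p^2 + 7/45pq^2 + 9/2pq - 17/9p + 11/3q^2 - 109/15q.
  leading term p^2: subtract (-5/18)·f_3 from 5/6p^2 + 7/45pq^2 + 9/2pq - 17/9p + 11/3q^2 - 109/15q → 7/45pq^2 + 41/9pq - 37/9p + 11/3q^2 - 929/90q + 109/18
  leading term pq^2: subtract (1/45p)·f_1 from 7/45pq^2 + 41/9pq - 37/9p + 11/3q^2 - 929/90q + 109/18 → 122/27pq - 529/135p + 11/3q^2 - 929/90q + 109/18
  leading term pq: subtract (-122/27p)·f_2 from 122/27pq - 529/135p + 11/3q^2 - 929/90q + 109/18 → 3/5p + 11/3q^2 - 929/90q + 109/18
  leading term p: subtract (-18/5)·k_5 from 3/5p + 11/3q^2 - 929/90q + 109/18 → 11/3q^2 - 929/90q + 599/90
  leading term q^2: subtract (11/21)·f_1 from 11/3q^2 - 929/90q + 599/90 → -2351/210q + 2351/210
  leading term q: subtract (2351/210)·f_2 from -2351/210q + 2351/210 → 0
  remainder 0.

S(f_1,k_5): leading monomials are coprime, so the S-polynomial reduces to 0 (Buchberger's first criterion).
S(f_2,k_5): leading monomials are coprime, so the S-polynomial reduces to 0 (Buchberger's first criterion).
S(f_3,k_5): lcm = p^2. S = -1/15pq + 11/3p + 11/3q - 109/15.
  leading term pq: subtract (1/15p)·f_2 from -1/15pq + 11/3p + 11/3q - 109/15 → 18/5p + 11/3q - 109/15
  leading term p: subtract (-108/5)·k_5 from 18/5p + 11/3q - 109/15 → 11/3q - 11/3
  leading term q: subtract (-11/3)·f_2 from 11/3q - 11/3 → 0
  remainder 0.

S(f_4,k_5): lcm = pq. S = -5/6p - 2/9q^2 - 5/6q + 17/9.
  leading term p: subtract (5)·k_5 from -5/6p - 2/9q^2 - 5/6q + 17/9 → -2/9q^2 - 5/6q + 19/18
  leading term q^2: subtract (-2/63)·f_1 from -2/9q^2 - 5/6q + 19/18 → -295/378q + 295/378
  leading term q: subtract (295/378)·f_2 from -295/378q + 295/378 → 0
  remainder 0.

Every S-polynomial of the final basis reduces to 0, so we have a Gröbner basis.
Inter-reduce: drop elements whose leading term is divisible by another's, tail-reduce, and make monic.
Reduced Gröbner basis: {p - 1, q - 1}.
Label its elements g_1 = p - 1, g_2 = q - 1.

Reduce h = 2pq - 7p + 8q - 3 modulo G:
  leading term pq: subtract (2q)·g_1 from 2pq - 7p + 8q - 3 → -7p + 10q - 3
  leading term p: subtract (-7)·g_1 from -7p + 10q - 3 → 10q - 10
  leading term q: subtract (10)·g_2 from 10q - 10 → 0
  normal form = 0.
Since the normal form is 0, h ∈ I.

Ideal membership is decidable via reduction modulo a Gröbner basis.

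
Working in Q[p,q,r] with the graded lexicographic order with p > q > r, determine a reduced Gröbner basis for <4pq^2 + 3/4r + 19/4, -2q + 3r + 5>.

G = {pr^2 + 10/3pr + 25/9p + 1/12r + 19/36, q - 3/2r - 5/2}

f_1 = 4pq^2 + 3/4r + 19/4, LT = pq^2.
f_2 = -2q + 3r + 5, LT = q.

S(f_1,f_2): lcm = pq^2. S = 3/2pqr + 5/2pq + 3/16r + 19/16.
  leading term pqr: subtract (-3/4pr)·f_2 from 3/2pqr + 5/2pq + 3/16r + 19/16 → 9/4pr^2 + 5/2pq + 15/4pr + 3/16r + 19/16
  leading term pr^2: no divisor's leading term divides it; move 9/4pr^2 to the remainder.
  leading term pq: subtract (-5/4p)·f_2 from 5/2pq + 15/4pr + 3/16r + 19/16 → 15/2pr + 25/4p + 3/16r + 19/16
  leading term pr: no divisor's leading term divides it; move 15/2pr to the remainder.
  leading term p: no divisor's leading term divides it; move 25/4p to the remainder.
  leading term r: no divisor's leading term divides it; move 3/16r to the remainder.
  leading term 1: no divisor's leading term divides it; move 19/16 to the remainder.
  remainder 9/4pr^2 + 15/2pr + 25/4p + 3/16r + 19/16 ≠ 0; add g_3 = 9/4pr^2 + 15/2pr + 25/4p + 3/16r + 19/16 to the basis.

S(f_1,g_3): lcm = pq^2r^2. S = -10/3pq^2r - 25/9pq^2 - 1/12q^2r + 3/16r^3 - 19/36q^2 + 19/16r^2.
  leading term pq^2r: subtract (-5/6r)·f_1 from -10/3pq^2r - 25/9pq^2 - 1/12q^2r + 3/16r^3 - 19/36q^2 + 19/16r^2 → -25/9pq^2 - 1/12q^2r + 3/16r^3 - 19/36q^2 + 29/16r^2 + 95/24r
  leading term pq^2: subtract (-25/36)·f_1 from -25/9pq^2 - 1/12q^2r + 3/16r^3 - 19/36q^2 + 29/16r^2 + 95/24r → -1/12q^2r + 3/16r^3 - 19/36q^2 + 29/16r^2 + 215/48r + 475/144
  leading term q^2r: subtract (1/24qr)·f_2 from -1/12q^2r + 3/16r^3 - 19/36q^2 + 29/16r^2 + 215/48r + 475/144 → -1/8qr^2 + 3/16r^3 - 19/36q^2 - 5/24qr + 29/16r^2 + 215/48r + 475/144
  leading term qr^2: subtract (1/16r^2)·f_2 from -1/8qr^2 + 3/16r^3 - 19/36q^2 - 5/24qr + 29/16r^2 + 215/48r + 475/144 → -19/36q^2 - 5/24qr + 3/2r^2 + 215/48r + 475/144
  leading term q^2: subtract (19/72q)·f_2 from -19/36q^2 - 5/24qr + 3/2r^2 + 215/48r + 475/144 → -qr + 3/2r^2 - 95/72q + 215/48r + 475/144
  leading term qr: subtract (1/2r)·f_2 from -qr + 3/2r^2 - 95/72q + 215/48r + 475/144 → -95/72q + 95/48r + 475/144
  leading term q: subtract (95/144)·f_2 from -95/72q + 95/48r + 475/144 → 0
  remainder 0.

S(f_2,g_3): leading monomials are coprime, so the S-polynomial reduces to 0 (Buchberger's first criterion).
Every S-polynomial of the final basis reduces to 0, so we have a Gröbner basis.
Inter-reduce: drop elements whose leading term is divisible by another's, tail-reduce, and make monic.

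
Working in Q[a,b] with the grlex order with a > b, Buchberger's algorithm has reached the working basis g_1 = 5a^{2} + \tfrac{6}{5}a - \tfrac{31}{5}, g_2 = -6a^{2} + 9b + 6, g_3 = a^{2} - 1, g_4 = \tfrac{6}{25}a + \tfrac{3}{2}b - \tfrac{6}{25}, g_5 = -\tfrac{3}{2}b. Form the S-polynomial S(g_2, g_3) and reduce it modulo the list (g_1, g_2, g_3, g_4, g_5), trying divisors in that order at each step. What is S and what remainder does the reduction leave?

S(g_2, g_3) = -\tfrac{3}{2}b; remainder on division = 0.

lcm(LM(g_2), LM(g_3)) = a^{2}.
S = (lcm/LT(g_2))·g_2 − (lcm/LT(g_3))·g_3 = -\tfrac{3}{2}b.
Reduce S modulo (g_1, g_2, g_3, g_4, g_5) in that order:
  leading term b: subtract (1)·g_5 from -\tfrac{3}{2}b → 0
The remainder is 0, so this S-polynomial contributes no new basis element.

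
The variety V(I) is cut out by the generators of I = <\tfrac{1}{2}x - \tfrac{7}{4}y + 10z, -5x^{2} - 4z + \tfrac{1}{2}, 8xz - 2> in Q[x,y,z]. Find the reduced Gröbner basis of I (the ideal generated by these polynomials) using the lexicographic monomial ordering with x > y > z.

f_1 = \tfrac{1}{2}x - \tfrac{7}{4}y + 10z, LT = x.
f_2 = -5x^{2} - 4z + \tfrac{1}{2}, LT = x^{2}.
f_3 = 8xz - 2, LT = xz.

S(f_1,f_2): lcm = x^{2}. S = -\tfrac{7}{2}xy + 20xz - \tfrac{4}{5}z + \tfrac{1}{10}.
  leading term xy: subtract (-7y)·f_1 from -\tfrac{7}{2}xy + 20xz - \tfrac{4}{5}z + \tfrac{1}{10} → 20xz - \tfrac{49}{4}y^{2} + 70yz - \tfrac{4}{5}z + \tfrac{1}{10}
  leading term xz: subtract (40z)·f_1 from 20xz - \tfrac{49}{4}y^{2} + 70yz - \tfrac{4}{5}z + \tfrac{1}{10} → -\tfrac{49}{4}y^{2} + 140yz - 400z^{2} - \tfrac{4}{5}z + \tfrac{1}{10}
  leading term y^{2}: no divisor's leading term divides it; move -\tfrac{49}{4}y^{2} to the remainder.
  leading term yz: no divisor's leading term divides it; move 140yz to the remainder.
  leading term z^{2}: no divisor's leading term divides it; move -400z^{2} to the remainder.
  leading term z: no divisor's leading term divides it; move -\tfrac{4}{5}z to the remainder.
  leading term 1: no divisor's leading term divides it; move \tfrac{1}{10} to the remainder.
  remainder -\tfrac{49}{4}y^{2} + 140yz - 400z^{2} - \tfrac{4}{5}z + \tfrac{1}{10} ≠ 0; add g_4 = -\tfrac{49}{4}y^{2} + 140yz - 400z^{2} - \tfrac{4}{5}z + \tfrac{1}{10} to the basis.

S(f_1,f_3): lcm = xz. S = -\tfrac{7}{2}yz + 20z^{2} + \tfrac{1}{4}.
  leading term yz: no divisor's leading term divides it; move -\tfrac{7}{2}yz to the remainder.
  leading term z^{2}: no divisor's leading term divides it; move 20z^{2} to the remainder.
  leading term 1: no divisor's leading term divides it; move \tfrac{1}{4} to the remainder.
  remainder -\tfrac{7}{2}yz + 20z^{2} + \tfrac{1}{4} ≠ 0; add g_5 = -\tfrac{7}{2}yz + 20z^{2} + \tfrac{1}{4} to the basis.

S(f_2,f_3): lcm = x^{2}z. S = \tfrac{1}{4}x + \tfrac{4}{5}z^{2} - \tfrac{1}{10}z.
  leading term x: subtract (\tfrac{1}{2})·f_1 from \tfrac{1}{4}x + \tfrac{4}{5}z^{2} - \tfrac{1}{10}z → \tfrac{7}{8}y + \tfrac{4}{5}z^{2} - \tfrac{51}{10}z
  leading term y: no divisor's leading term divides it; move \tfrac{7}{8}y to the remainder.
  leading term z^{2}: no divisor's leading term divides it; move \tfrac{4}{5}z^{2} to the remainder.
  leading term z: no divisor's leading term divides it; move -\tfrac{51}{10}z to the remainder.
  remainder \tfrac{7}{8}y + \tfrac{4}{5}z^{2} - \tfrac{51}{10}z ≠ 0; add g_6 = \tfrac{7}{8}y + \tfrac{4}{5}z^{2} - \tfrac{51}{10}z to the basis.

S(g_4,g_6): lcm = y^{2}. S = -\tfrac{32}{35}yz^{2} - \tfrac{28}{5}yz + \tfrac{1600}{49}z^{2} + \tfrac{16}{245}z - \tfrac{2}{245}.
  leading term yz^{2}: subtract (\tfrac{64}{245}z)·g_5 from -\tfrac{32}{35}yz^{2} - \tfrac{28}{5}yz + \tfrac{1600}{49}z^{2} + \tfrac{16}{245}z - \tfrac{2}{245} → -\tfrac{28}{5}yz - \tfrac{256}{49}z^{3} + \tfrac{1600}{49}z^{2} - \tfrac{2}{245}
  leading term yz: subtract (\tfrac{8}{5})·g_5 from -\tfrac{28}{5}yz - \tfrac{256}{49}z^{3} + \tfrac{1600}{49}z^{2} - \tfrac{2}{245} → -\tfrac{256}{49}z^{3} + \tfrac{32}{49}z^{2} - \tfrac{20}{49}
  leading term z^{3}: no divisor's leading term divides it; move -\tfrac{256}{49}z^{3} to the remainder.
  leading term z^{2}: no divisor's leading term divides it; move \tfrac{32}{49}z^{2} to the remainder.
  leading term 1: no divisor's leading term divides it; move -\tfrac{20}{49} to the remainder.
  remainder -\tfrac{256}{49}z^{3} + \tfrac{32}{49}z^{2} - \tfrac{20}{49} ≠ 0; add g_7 = -\tfrac{256}{49}z^{3} + \tfrac{32}{49}z^{2} - \tfrac{20}{49} to the basis.

The other S-polynomials (S(f_1,g_4), S(f_2,g_4), S(f_3,g_4), S(f_1,g_5), S(f_2,g_5), S(f_3,g_5), S(g_4,g_5), S(f_1,g_6), S(f_2,g_6), S(f_3,g_6), S(g_5,g_6), S(f_1,g_7), S(f_2,g_7), S(f_3,g_7), S(g_4,g_7), S(g_5,g_7), S(g_6,g_7)) all reduce to 0 modulo the current basis, so we have a Gröbner basis.
Inter-reduce: drop elements whose leading term is divisible by another's, tail-reduce, and make monic.

G = {x + \tfrac{16}{5}z^{2} - \tfrac{2}{5}z, y + \tfrac{32}{35}z^{2} - \tfrac{204}{35}z, z^{3} - \tfrac{1}{8}z^{2} + \tfrac{5}{64}}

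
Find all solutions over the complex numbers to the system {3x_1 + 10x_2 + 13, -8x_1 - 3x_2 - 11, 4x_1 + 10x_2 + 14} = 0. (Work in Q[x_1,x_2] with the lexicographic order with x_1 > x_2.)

Compute a lex Gröbner basis by Buchberger's algorithm.
f_1 = 3x_1 + 10x_2 + 13, LT = x_1.
f_2 = -8x_1 - 3x_2 - 11, LT = x_1.
f_3 = 4x_1 + 10x_2 + 14, LT = x_1.

S(f_1,f_2): lcm = x_1. S = 71/24x_2 + 71/24.
  leading term x_2: no divisor's leading term divides it; move 71/24x_2 to the remainder.
  leading term 1: no divisor's leading term divides it; move 71/24 to the remainder.
  remainder 71/24x_2 + 71/24 ≠ 0; add h_4 = 71/24x_2 + 71/24 to the basis.

The other S-polynomials (S(f_1,f_3), S(f_2,f_3), S(f_1,h_4), S(f_2,h_4), S(f_3,h_4)) all reduce to 0 modulo the current basis, so we have a Gröbner basis.
Inter-reduce: drop elements whose leading term is divisible by another's, tail-reduce, and make monic.
Reduced Gröbner basis: {x_1 + 1, x_2 + 1}.

The lex basis is triangular: the last element involves only x_2. Solving x_2 + 1 = 0 gives x_2 ∈ {-1}; substituting each value into the earlier elements determines the remaining variables.
  x_2 = -1: the earlier basis element becomes x_1 + 1 = 0, giving x_1 = -1 — point (-1, -1).

{(-1, -1)}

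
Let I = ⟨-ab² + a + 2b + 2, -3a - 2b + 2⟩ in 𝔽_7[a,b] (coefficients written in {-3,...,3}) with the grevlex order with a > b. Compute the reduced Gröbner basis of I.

G = {b³ - b² + 2b - 3, a + 3b - 3}

The reduced Gröbner basis is the canonical form of the ideal for this ordering.

f_1 = -ab² + a + 2b + 2, LT = ab².
f_2 = -3a - 2b + 2, LT = a.

S(f_1,f_2): lcm = ab². S = -3b³ + 3b² - a - 2b - 2.
  reduce S modulo (f_1, f_2):
  remainder -3b³ + 3b² + b + 2 ≠ 0; add g_3 = -3b³ + 3b² + b + 2 to the basis.

The other S-polynomials (S(f_1,g_3), S(f_2,g_3)) all reduce to 0 modulo the current basis, so we have a Gröbner basis.
Inter-reduce: drop elements whose leading term is divisible by another's, tail-reduce, and make monic.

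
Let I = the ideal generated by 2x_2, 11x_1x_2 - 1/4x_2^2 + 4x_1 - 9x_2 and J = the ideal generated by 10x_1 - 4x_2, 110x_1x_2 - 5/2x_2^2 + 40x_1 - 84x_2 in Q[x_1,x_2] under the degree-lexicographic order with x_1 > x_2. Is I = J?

No, the ideals differ.

For a fixed monomial order, each ideal has a unique reduced Gröbner basis; comparing bases decides equality.
Buchberger on the first generating set:
f_1 = 2x_2, LT = x_2.
f_2 = 11x_1x_2 - 1/4x_2^2 + 4x_1 - 9x_2, LT = x_1x_2.

S(f_1,f_2): lcm = x_1x_2. S = 1/44x_2^2 - 4/11x_1 + 9/11x_2.
  leading term x_2^2: subtract (1/88x_2)·f_1 from 1/44x_2^2 - 4/11x_1 + 9/11x_2 → -4/11x_1 + 9/11x_2
  leading term x_1: no divisor's leading term divides it; move -4/11x_1 to the remainder.
  leading term x_2: subtract (9/22)·f_1 from 9/11x_2 → 0
  remainder -4/11x_1 ≠ 0; add g_3 = -4/11x_1 to the basis.

The other S-polynomials (S(f_1,g_3), S(f_2,g_3)) all reduce to 0 modulo the current basis, so we have a Gröbner basis.
Inter-reduce: drop elements whose leading term is divisible by another's, tail-reduce, and make monic.
Reduced Gröbner basis: {x_1, x_2}.

Buchberger on the second generating set:
h_1 = 10x_1 - 4x_2, LT = x_1.
h_2 = 110x_1x_2 - 5/2x_2^2 + 40x_1 - 84x_2, LT = x_1x_2.

S(h_1,h_2): lcm = x_1x_2. S = -83/220x_2^2 - 4/11x_1 + 42/55x_2.
  leading term x_2^2: no divisor's leading term divides it; move -83/220x_2^2 to the remainder.
  leading term x_1: subtract (-2/55)·h_1 from -4/11x_1 + 42/55x_2 → 34/55x_2
  leading term x_2: no divisor's leading term divides it; move 34/55x_2 to the remainder.
  remainder -83/220x_2^2 + 34/55x_2 ≠ 0; add k_3 = -83/220x_2^2 + 34/55x_2 to the basis.

The other S-polynomials (S(h_1,k_3), S(h_2,k_3)) all reduce to 0 modulo the current basis, so we have a Gröbner basis.
Inter-reduce: drop elements whose leading term is divisible by another's, tail-reduce, and make monic.
Reduced Gröbner basis: {x_2^2 - 136/83x_2, x_1 - 2/5x_2}.

These differ, so the ideals are not equal.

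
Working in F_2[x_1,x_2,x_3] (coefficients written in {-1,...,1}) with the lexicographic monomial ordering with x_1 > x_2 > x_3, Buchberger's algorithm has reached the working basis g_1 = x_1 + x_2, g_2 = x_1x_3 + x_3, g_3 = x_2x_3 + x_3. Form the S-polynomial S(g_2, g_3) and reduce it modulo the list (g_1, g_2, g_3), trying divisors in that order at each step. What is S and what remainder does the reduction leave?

lcm(LM(g_2), LM(g_3)) = x_1x_2x_3.
S = (lcm/LT(g_2))·g_2 − (lcm/LT(g_3))·g_3 = x_1x_3 + x_2x_3.
Reduce S modulo (g_1, g_2, g_3) in that order:
  leading term x_1x_3: subtract (x_3)·g_1 from x_1x_3 + x_2x_3 → 0
The remainder is 0, so this S-polynomial contributes no new basis element.
This is the inner loop of Buchberger's algorithm — each nonzero remainder becomes a new basis element.

S(g_2, g_3) = x_1x_3 + x_2x_3; remainder on division = 0.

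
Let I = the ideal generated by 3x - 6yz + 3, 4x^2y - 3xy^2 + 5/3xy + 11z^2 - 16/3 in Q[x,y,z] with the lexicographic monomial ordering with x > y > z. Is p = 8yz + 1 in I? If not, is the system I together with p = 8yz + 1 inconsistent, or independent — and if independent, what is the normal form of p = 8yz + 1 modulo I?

First compute the reduced Gröbner basis of I by Buchberger's algorithm.
f_1 = 3x - 6yz + 3, LT = x.
f_2 = 4x^2y - 3xy^2 + 5/3xy + 11z^2 - 16/3, LT = x^2y.

S(f_1,f_2): lcm = x^2y. S = -2xy^2z + 3/4xy^2 + 7/12xy - 11/4z^2 + 4/3.
  reduce S modulo (f_1, f_2):
  remainder -4y^3z^2 + 3/2y^3z + 19/6y^2z - 3/4y^2 - 7/12y - 11/4z^2 + 4/3 ≠ 0; add h_3 = -4y^3z^2 + 3/2y^3z + 19/6y^2z - 3/4y^2 - 7/12y - 11/4z^2 + 4/3 to the basis.

The other S-polynomials (S(f_1,h_3), S(f_2,h_3)) all reduce to 0 modulo the current basis, so we have a Gröbner basis.
Inter-reduce: drop elements whose leading term is divisible by another's, tail-reduce, and make monic.
Reduced Gröbner basis: {x - 2yz + 1, y^3z^2 - 3/8y^3z - 19/24y^2z + 3/16y^2 + 7/48y + 11/16z^2 - 1/3}.
Label its elements g_1 = x - 2yz + 1, g_2 = y^3z^2 - 3/8y^3z - 19/24y^2z + 3/16y^2 + 7/48y + 11/16z^2 - 1/3.

Reduce p = 8yz + 1 modulo G:
  leading term yz: no divisor's leading term divides it; move 8yz to the remainder.
  leading term 1: no divisor's leading term divides it; move 1 to the remainder.
  normal form = 8yz + 1.
The normal form is nonzero, so p ∉ I. Since p minus its normal form lies in I, I + (p) = I + (r) where r = 8yz + 1; decide whether this ideal is the whole ring.
Run Buchberger on G together with r (pairs among the g_i already reduce to 0 since G is a Gröbner basis):
g_1 = x - 2yz + 1, LT = x.
g_2 = y^3z^2 - 3/8y^3z - 19/24y^2z + 3/16y^2 + 7/48y + 11/16z^2 - 1/3, LT = y^3z^2.
r = 8yz + 1, LT = yz.

S(g_2,r): lcm = y^3z^2. S = -3/8y^3z - 11/12y^2z + 3/16y^2 + 7/48y + 11/16z^2 - 1/3.
  reduce S modulo (g_1, g_2, r):
  remainder 15/64y^2 + 25/96y + 11/16z^2 - 1/3 ≠ 0; add m_4 = 15/64y^2 + 25/96y + 11/16z^2 - 1/3 to the basis.

S(g_2,m_4): lcm = y^3z^2. S = -3/8y^3z - 10/9y^2z^2 - 19/24y^2z + 3/16y^2 - 44/15yz^4 + 64/45yz^2 + 7/48y + 11/16z^2 - 1/3.
  reduce S modulo (g_1, g_2, r, m_4):
  remainder -1/64y + 11/30z^3 - 8/45z - 5/288 ≠ 0; add m_5 = -1/64y + 11/30z^3 - 8/45z - 5/288 to the basis.

S(r,m_5): lcm = yz. S = 352/15z^4 - 512/45z^2 - 10/9z + 1/8.
  reduce S modulo (g_1, g_2, r, m_4, m_5):
  remainder 352/15z^4 - 512/45z^2 - 10/9z + 1/8 ≠ 0; add m_6 = 352/15z^4 - 512/45z^2 - 10/9z + 1/8 to the basis.

The other S-polynomials (S(g_1,g_2), S(g_1,r), S(g_1,m_4), S(r,m_4), S(g_1,m_5), S(g_2,m_5), S(m_4,m_5), S(g_1,m_6), S(g_2,m_6), S(r,m_6), S(m_4,m_6), S(m_5,m_6)) all reduce to 0 modulo the current basis, so we have a Gröbner basis.
Inter-reduce: drop elements whose leading term is divisible by another's, tail-reduce, and make monic.
Reduced Gröbner basis: {x + 5/4, y - 352/15z^3 + 512/45z + 10/9, z^4 - 16/33z^2 - 25/528z + 15/2816}.
The reduced Gröbner basis of I + (p) is {x + 5/4, y - 352/15z^3 + 512/45z + 10/9, z^4 - 16/33z^2 - 25/528z + 15/2816} ≠ {1}, a proper ideal, so the enlarged system stays consistent: p is independent of I, with normal form 8yz + 1.

8yz + 1 is independent of I; its normal form modulo I is 8yz + 1.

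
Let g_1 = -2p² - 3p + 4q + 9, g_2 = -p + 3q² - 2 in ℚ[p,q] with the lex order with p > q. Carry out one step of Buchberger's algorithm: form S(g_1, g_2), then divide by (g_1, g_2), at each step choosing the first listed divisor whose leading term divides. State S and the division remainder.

S(g_1, g_2) = 3pq² - ½p - 2q - 9/2; remainder on division = 9q⁴ - 15/2q² - 2q - 7/2.

lcm(LM(g_1), LM(g_2)) = p².
S = (lcm/LT(g_1))·g_1 − (lcm/LT(g_2))·g_2 = 3pq² - ½p - 2q - 9/2.
Reduce S modulo (g_1, g_2) in that order:
  leading term pq²: subtract (-3q²)·g_2 from 3pq² - ½p - 2q - 9/2 → -½p + 9q⁴ - 6q² - 2q - 9/2
  leading term p: subtract (½)·g_2 from -½p + 9q⁴ - 6q² - 2q - 9/2 → 9q⁴ - 15/2q² - 2q - 7/2
  leading term q⁴: no divisor's leading term divides it; move 9q⁴ to the remainder.
  leading term q²: no divisor's leading term divides it; move -15/2q² to the remainder.
  leading term q: no divisor's leading term divides it; move -2q to the remainder.
  leading term 1: no divisor's leading term divides it; move -7/2 to the remainder.
The remainder 9q⁴ - 15/2q² - 2q - 7/2 is nonzero, so it would be added as the next basis element.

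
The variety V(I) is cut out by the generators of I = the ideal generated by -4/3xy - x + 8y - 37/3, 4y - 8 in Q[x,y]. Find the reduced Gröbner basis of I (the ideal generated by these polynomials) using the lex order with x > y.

G = {x - 1, y - 2}

f_1 = -4/3xy - x + 8y - 37/3, LT = xy.
f_2 = 4y - 8, LT = y.

S(f_1,f_2): lcm = xy. S = 11/4x - 6y + 37/4.
  leading term x: no divisor's leading term divides it; move 11/4x to the remainder.
  leading term y: subtract (-3/2)·f_2 from -6y + 37/4 → -11/4
  leading term 1: no divisor's leading term divides it; move -11/4 to the remainder.
  remainder 11/4x - 11/4 ≠ 0; add g_3 = 11/4x - 11/4 to the basis.

S(f_1,g_3): lcm = xy. S = 3/4x - 5y + 37/4.
  leading term x: subtract (3/11)·g_3 from 3/4x - 5y + 37/4 → -5y + 10
  leading term y: subtract (-5/4)·f_2 from -5y + 10 → 0
  remainder 0.

S(f_2,g_3): leading monomials are coprime, so the S-polynomial reduces to 0 (Buchberger's first criterion).
Every S-polynomial of the final basis reduces to 0, so we have a Gröbner basis.
Inter-reduce: drop elements whose leading term is divisible by another's, tail-reduce, and make monic.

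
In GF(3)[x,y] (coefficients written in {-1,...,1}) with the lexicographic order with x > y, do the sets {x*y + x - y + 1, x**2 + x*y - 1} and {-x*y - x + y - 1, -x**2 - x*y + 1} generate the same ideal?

Yes, the ideals are equal.

Since reduced Gröbner bases are canonical representatives of ideals under a given ordering, it suffices to compute and compare them.
Buchberger on the first generating set:
f_1 = x*y + x - y + 1, LT = x*y.
f_2 = x**2 + x*y - 1, LT = x**2.

S(f_1,f_2): lcm = x**2*y. S = x**2 - x*y**2 - x*y + x + y.
  leading term x**2: subtract (1)·f_2 from x**2 - x*y**2 - x*y + x + y → -x*y**2 + x*y + x + y + 1
  leading term x*y**2: subtract (-y)·f_1 from -x*y**2 + x*y + x + y + 1 → -x*y + x - y**2 - y + 1
  leading term x*y: subtract (-1)·f_1 from -x*y + x - y**2 - y + 1 → -x - y**2 + y - 1
  leading term x: no divisor's leading term divides it; move -x to the remainder.
  leading term y**2: no divisor's leading term divides it; move -y**2 to the remainder.
  leading term y: no divisor's leading term divides it; move y to the remainder.
  leading term 1: no divisor's leading term divides it; move -1 to the remainder.
  remainder -x - y**2 + y - 1 ≠ 0; add g_3 = -x - y**2 + y - 1 to the basis.

S(f_1,g_3): lcm = x*y. S = x - y**3 + y**2 + y + 1.
  leading term x: subtract (-1)·g_3 from x - y**3 + y**2 + y + 1 → -y**3 - y
  leading term y**3: no divisor's leading term divides it; move -y**3 to the remainder.
  leading term y: no divisor's leading term divides it; move -y to the remainder.
  remainder -y**3 - y ≠ 0; add g_4 = -y**3 - y to the basis.

The other S-polynomials (S(f_2,g_3), S(f_1,g_4), S(f_2,g_4), S(g_3,g_4)) all reduce to 0 modulo the current basis, so we have a Gröbner basis.
Inter-reduce: drop elements whose leading term is divisible by another's, tail-reduce, and make monic.
Reduced Gröbner basis: {x + y**2 - y + 1, y**3 + y}.

Buchberger on the second generating set:
h_1 = -x*y - x + y - 1, LT = x*y.
h_2 = -x**2 - x*y + 1, LT = x**2.

S(h_1,h_2): lcm = x**2*y. S = x**2 - x*y**2 - x*y + x + y.
  leading term x**2: subtract (-1)·h_2 from x**2 - x*y**2 - x*y + x + y → -x*y**2 + x*y + x + y + 1
  leading term x*y**2: subtract (y)·h_1 from -x*y**2 + x*y + x + y + 1 → -x*y + x - y**2 - y + 1
  leading term x*y: subtract (1)·h_1 from -x*y + x - y**2 - y + 1 → -x - y**2 + y - 1
  leading term x: no divisor's leading term divides it; move -x to the remainder.
  leading term y**2: no divisor's leading term divides it; move -y**2 to the remainder.
  leading term y: no divisor's leading term divides it; move y to the remainder.
  leading term 1: no divisor's leading term divides it; move -1 to the remainder.
  remainder -x - y**2 + y - 1 ≠ 0; add k_3 = -x - y**2 + y - 1 to the basis.

S(h_1,k_3): lcm = x*y. S = x - y**3 + y**2 + y + 1.
  leading term x: subtract (-1)·k_3 from x - y**3 + y**2 + y + 1 → -y**3 - y
  leading term y**3: no divisor's leading term divides it; move -y**3 to the remainder.
  leading term y: no divisor's leading term divides it; move -y to the remainder.
  remainder -y**3 - y ≠ 0; add k_4 = -y**3 - y to the basis.

The other S-polynomials (S(h_2,k_3), S(h_1,k_4), S(h_2,k_4), S(k_3,k_4)) all reduce to 0 modulo the current basis, so we have a Gröbner basis.
Inter-reduce: drop elements whose leading term is divisible by another's, tail-reduce, and make monic.
Reduced Gröbner basis: {x + y**2 - y + 1, y**3 + y}.

Same reduced basis, so the two generating sets span the same ideal.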